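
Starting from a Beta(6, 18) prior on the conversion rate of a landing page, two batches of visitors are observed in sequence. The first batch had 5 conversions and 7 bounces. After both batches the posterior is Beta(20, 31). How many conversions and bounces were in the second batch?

Sequential conjugate updates are equivalent to a single update on the pooled data, so total successes = posterior α − prior α and total failures = posterior β − prior β.
Total across both batches: 20−6=14 conversions, 31−18=13 bounces.
Subtract the first batch: 14−5=9 conversions and 13−7=6 bounces.

9 conversions and 6 bounces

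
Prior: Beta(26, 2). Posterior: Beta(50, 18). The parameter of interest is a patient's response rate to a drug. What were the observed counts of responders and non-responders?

A Beta(α, β) prior with s successes and f failures in binomial data gives a Beta(α+s, β+f) posterior.
So s = 50 − 26 = 24 and f = 18 − 2 = 16.

24 responders and 16 non-responders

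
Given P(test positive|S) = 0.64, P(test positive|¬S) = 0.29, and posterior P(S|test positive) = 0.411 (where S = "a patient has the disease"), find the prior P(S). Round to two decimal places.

In odds form, posterior odds = prior odds × likelihood ratio, so prior odds = posterior odds ÷ LR.
Posterior odds = 0.411/(1−0.411) = 0.6978. LR = 0.64/0.29 = 2.2069.
Prior odds = 0.6978/2.2069 = 0.3162, so P(S) = 0.3162/(1+0.3162) ≈ 0.24.

P(S) = 0.24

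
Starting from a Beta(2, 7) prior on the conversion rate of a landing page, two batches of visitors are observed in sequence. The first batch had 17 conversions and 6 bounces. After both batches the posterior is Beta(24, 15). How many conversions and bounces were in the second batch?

5 conversions and 2 bounces

Because Beta–binomial updating is additive in the counts, the combined data contributed (α_post−α_prior, β_post−β_prior) successes and failures.
Total across both batches: 24−2=22 conversions, 15−7=8 bounces.
Subtract the first batch: 22−17=5 conversions and 8−6=2 bounces.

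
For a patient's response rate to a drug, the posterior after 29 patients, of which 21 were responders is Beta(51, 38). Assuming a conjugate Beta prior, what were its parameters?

Under Beta–binomial conjugacy the posterior parameters are (α+s, β+f).
Subtract the data counts: 51−21=30, 38−8=30.

Beta(30, 30)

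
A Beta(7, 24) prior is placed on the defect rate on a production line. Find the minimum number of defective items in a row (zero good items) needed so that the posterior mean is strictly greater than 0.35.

k = 6

After k defective items and 0 good items the posterior is Beta(7+k, 24), with mean (7+k)/(7+24+k).
Set (7+k)/(31+k) > 0.35 and solve: k > (0.35·31 − 7)/(1 − 0.35) = 5.923.
The smallest integer exceeding 5.923 is 6, and checking k=6: (13)/(37) = 0.3514 > 0.35.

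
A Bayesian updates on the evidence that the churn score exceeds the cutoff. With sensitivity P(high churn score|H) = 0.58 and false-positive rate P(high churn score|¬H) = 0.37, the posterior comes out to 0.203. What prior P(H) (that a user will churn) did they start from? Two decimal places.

P(H) = 0.14

In odds form, posterior odds = prior odds × likelihood ratio, so prior odds = posterior odds ÷ LR.
Posterior odds = 0.203/(1−0.203) = 0.2547. LR = 0.58/0.37 = 1.5676.
Prior odds = 0.2547/1.5676 = 0.1625, so P(H) = 0.1625/(1+0.1625) ≈ 0.14.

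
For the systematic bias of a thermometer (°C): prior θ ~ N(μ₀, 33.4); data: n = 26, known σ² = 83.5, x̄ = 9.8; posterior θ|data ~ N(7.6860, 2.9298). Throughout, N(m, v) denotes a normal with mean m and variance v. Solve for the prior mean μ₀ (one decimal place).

μ₀ = -14.3

With known observation variance, the Normal–Normal posterior has precision τ_n = τ₀ + n/σ² and mean μ_n = (τ₀μ₀ + (n/σ²)x̄)/τ_n.
Here τ₀ = 1/33.4 = 0.029940 and τ_data = 26/83.5 = 0.311377, so τ_n = 0.341317.
Rearranging for μ₀: μ₀ = (μ_n·τ_n − τ_data·x̄)/τ₀ = (7.6860·0.341317 − 0.311377·9.8) / 0.029940 = -0.428132/0.029940 ≈ -14.3.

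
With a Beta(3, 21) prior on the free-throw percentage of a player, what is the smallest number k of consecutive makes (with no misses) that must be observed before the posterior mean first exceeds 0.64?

k = 35

After k makes and 0 misses the posterior is Beta(3+k, 21), with mean (3+k)/(3+21+k).
Set (3+k)/(24+k) > 0.64 and solve: k > (0.64·24 − 3)/(1 − 0.64) = 34.333.
The smallest integer exceeding 34.333 is 35.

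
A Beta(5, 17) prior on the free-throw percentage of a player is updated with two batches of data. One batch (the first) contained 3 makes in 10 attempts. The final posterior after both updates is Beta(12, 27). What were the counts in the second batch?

4 makes and 3 misses

Because Beta–binomial updating is additive in the counts, the combined data contributed (α_post−α_prior, β_post−β_prior) successes and failures.
Total across both batches: 12−5=7 makes, 27−17=10 misses.
Subtract the first batch: 7−3=4 makes and 10−7=3 misses.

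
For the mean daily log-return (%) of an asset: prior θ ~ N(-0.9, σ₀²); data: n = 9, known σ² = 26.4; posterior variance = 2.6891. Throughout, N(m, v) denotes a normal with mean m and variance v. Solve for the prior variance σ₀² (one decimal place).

For the Normal–Normal model with known σ², precisions add: τ_n = τ₀ + n/σ².
So 1/σ₀² = 1/2.6891 − 9/26.4 = 0.371872 − 0.340909 = 0.030963.
Hence σ₀² = 1/0.030963 ≈ 32.3.

σ₀² = 32.3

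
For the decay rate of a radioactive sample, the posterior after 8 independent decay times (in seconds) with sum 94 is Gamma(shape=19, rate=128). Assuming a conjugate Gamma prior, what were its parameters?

For an exponential likelihood with a Gamma(α, β) prior on the rate, n observations with total T give posterior Gamma(α+n, β+T).
So α = 19 − 8 = 11 and β = 128 − 94 = 34.

Gamma(shape=11, rate=34)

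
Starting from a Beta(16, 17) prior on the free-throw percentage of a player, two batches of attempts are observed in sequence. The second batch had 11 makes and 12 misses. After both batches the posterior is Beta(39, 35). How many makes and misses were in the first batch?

Sequential conjugate updates are equivalent to a single update on the pooled data, so total successes = posterior α − prior α and total failures = posterior β − prior β.
Total across both batches: 39−16=23 makes, 35−17=18 misses.
Subtract the second batch: 23−11=12 makes and 18−12=6 misses.

12 makes and 6 misses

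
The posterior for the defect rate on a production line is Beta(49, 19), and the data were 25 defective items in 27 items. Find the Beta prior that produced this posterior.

Beta(24, 17)

Beta is conjugate to the binomial likelihood: posterior = Beta(α+s, β+f).
Subtract the data counts: 49−25=24, 19−2=17.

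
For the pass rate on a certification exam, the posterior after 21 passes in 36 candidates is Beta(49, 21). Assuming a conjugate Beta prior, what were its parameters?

Beta is conjugate to the binomial likelihood: posterior = Beta(α+s, β+f).
Subtract the data counts: 49−21=28, 21−15=6.

Beta(28, 6)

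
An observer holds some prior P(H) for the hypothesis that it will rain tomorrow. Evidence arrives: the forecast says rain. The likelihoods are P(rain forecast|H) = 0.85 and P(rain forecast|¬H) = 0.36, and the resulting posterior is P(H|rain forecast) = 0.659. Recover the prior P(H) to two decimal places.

Bayes' rule in odds form gives O(H|E) = O(H)·[P(E|H)/P(E|¬H)], hence O(H) = O(H|E)/LR.
Posterior odds = 0.659/(1−0.659) = 1.9326. LR = 0.85/0.36 = 2.3611.
Prior odds = 1.9326/2.3611 = 0.8185, so P(H) = 0.8185/(1+0.8185) ≈ 0.45.

P(H) = 0.45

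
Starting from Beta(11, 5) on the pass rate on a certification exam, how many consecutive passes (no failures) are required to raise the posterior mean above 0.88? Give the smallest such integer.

After k passes and 0 failures the posterior is Beta(11+k, 5), with mean (11+k)/(11+5+k).
Set (11+k)/(16+k) > 0.88 and solve: k > (0.88·16 − 11)/(1 − 0.88) = 25.667.
The smallest integer exceeding 25.667 is 26.

k = 26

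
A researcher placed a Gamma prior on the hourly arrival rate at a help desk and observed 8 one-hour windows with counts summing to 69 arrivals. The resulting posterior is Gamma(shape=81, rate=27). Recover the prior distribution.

Gamma(shape=12, rate=19)

Gamma–Poisson conjugacy: posterior shape = α + Σxᵢ, posterior rate = β + n.
So α = 81 − 69 = 12 and β = 27 − 8 = 19.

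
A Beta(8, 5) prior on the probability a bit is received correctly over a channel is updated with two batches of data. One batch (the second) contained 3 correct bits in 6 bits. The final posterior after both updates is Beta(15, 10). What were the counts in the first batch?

4 correct bits and 2 errors

Because Beta–binomial updating is additive in the counts, the combined data contributed (α_post−α_prior, β_post−β_prior) successes and failures.
Total across both batches: 15−8=7 correct bits, 10−5=5 errors.
Subtract the second batch: 7−3=4 correct bits and 5−3=2 errors.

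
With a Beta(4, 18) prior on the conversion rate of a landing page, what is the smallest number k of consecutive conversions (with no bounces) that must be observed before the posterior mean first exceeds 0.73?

After k conversions and 0 bounces the posterior is Beta(4+k, 18), with mean (4+k)/(4+18+k).
Set (4+k)/(22+k) > 0.73 and solve: k > (0.73·22 − 4)/(1 − 0.73) = 44.667.
The smallest integer exceeding 44.667 is 45.

k = 45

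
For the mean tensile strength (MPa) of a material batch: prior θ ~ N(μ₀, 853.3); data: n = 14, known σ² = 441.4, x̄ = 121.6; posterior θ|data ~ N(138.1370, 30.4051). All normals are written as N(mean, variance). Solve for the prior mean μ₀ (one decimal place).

μ₀ = 585.7

With known observation variance, the Normal–Normal posterior has precision τ_n = τ₀ + n/σ² and mean μ_n = (τ₀μ₀ + (n/σ²)x̄)/τ_n.
Here τ₀ = 1/853.3 = 0.001172 and τ_data = 14/441.4 = 0.031717, so τ_n = 0.032889.
Rearranging for μ₀: μ₀ = (μ_n·τ_n − τ_data·x̄)/τ₀ = (138.1370·0.032889 − 0.031717·121.6) / 0.001172 = 0.686401/0.001172 ≈ 585.7.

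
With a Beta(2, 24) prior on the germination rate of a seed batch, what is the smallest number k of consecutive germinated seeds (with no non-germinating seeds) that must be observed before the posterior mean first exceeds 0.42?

k = 16

After k germinated seeds and 0 non-germinating seeds the posterior is Beta(2+k, 24), with mean (2+k)/(2+24+k).
Set (2+k)/(26+k) > 0.42 and solve: k > (0.42·26 − 2)/(1 − 0.42) = 15.379.
The smallest integer exceeding 15.379 is 16, and checking k=16: (18)/(42) = 0.4286 > 0.42.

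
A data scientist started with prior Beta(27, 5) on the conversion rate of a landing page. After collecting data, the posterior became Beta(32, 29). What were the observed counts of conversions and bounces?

A Beta(a, b) prior with s successes and f failures in binomial data gives a Beta(a+s, b+f) posterior.
So s = 32 − 27 = 5 and f = 29 − 5 = 24.

5 conversions and 24 bounces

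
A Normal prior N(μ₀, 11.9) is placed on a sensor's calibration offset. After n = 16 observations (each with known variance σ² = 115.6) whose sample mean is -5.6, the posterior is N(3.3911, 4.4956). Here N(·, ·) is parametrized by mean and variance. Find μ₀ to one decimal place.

With known observation variance, the Normal–Normal posterior has precision τ_n = τ₀ + n/σ² and mean μ_n = (τ₀μ₀ + (n/σ²)x̄)/τ_n.
Here τ₀ = 1/11.9 = 0.084034 and τ_data = 16/115.6 = 0.138408, so τ_n = 0.222442.
Rearranging for μ₀: μ₀ = (μ_n·τ_n − τ_data·x̄)/τ₀ = (3.3911·0.222442 − 0.138408·-5.6) / 0.084034 = 1.529408/0.084034 ≈ 18.2.

μ₀ = 18.2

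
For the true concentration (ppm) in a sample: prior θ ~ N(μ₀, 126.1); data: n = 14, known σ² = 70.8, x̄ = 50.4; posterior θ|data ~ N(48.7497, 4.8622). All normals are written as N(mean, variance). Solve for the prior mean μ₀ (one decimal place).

With known observation variance, the Normal–Normal posterior has precision τ_n = τ₀ + n/σ² and mean μ_n = (τ₀μ₀ + (n/σ²)x̄)/τ_n.
Here τ₀ = 1/126.1 = 0.007930 and τ_data = 14/70.8 = 0.197740, so τ_n = 0.205670.
Rearranging for μ₀: μ₀ = (μ_n·τ_n − τ_data·x̄)/τ₀ = (48.7497·0.205670 − 0.197740·50.4) / 0.007930 = 0.060255/0.007930 ≈ 7.6.

μ₀ = 7.6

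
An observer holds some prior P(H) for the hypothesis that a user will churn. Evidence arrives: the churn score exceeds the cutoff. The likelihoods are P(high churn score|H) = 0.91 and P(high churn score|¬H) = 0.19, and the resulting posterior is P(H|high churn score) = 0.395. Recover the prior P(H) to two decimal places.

In odds form, posterior odds = prior odds × likelihood ratio, so prior odds = posterior odds ÷ LR.
Posterior odds = 0.395/(1−0.395) = 0.6529. LR = 0.91/0.19 = 4.7895.
Prior odds = 0.6529/4.7895 = 0.1363, so P(H) = 0.1363/(1+0.1363) ≈ 0.12.

P(H) = 0.12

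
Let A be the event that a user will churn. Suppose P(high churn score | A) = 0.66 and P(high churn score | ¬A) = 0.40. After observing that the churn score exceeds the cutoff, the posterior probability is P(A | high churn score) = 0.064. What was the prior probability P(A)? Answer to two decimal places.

P(A) = 0.04

In odds form, posterior odds = prior odds × likelihood ratio, so prior odds = posterior odds ÷ LR.
Posterior odds = 0.064/(1−0.064) = 0.0684. LR = 0.66/0.40 = 1.6500.
Prior odds = 0.0684/1.6500 = 0.0415, so P(A) = 0.0415/(1+0.0415) ≈ 0.04.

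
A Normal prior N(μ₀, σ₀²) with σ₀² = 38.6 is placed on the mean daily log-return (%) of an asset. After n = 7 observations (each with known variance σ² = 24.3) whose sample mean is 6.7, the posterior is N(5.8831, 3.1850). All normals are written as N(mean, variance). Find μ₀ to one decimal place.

μ₀ = -3.2

With known observation variance, the Normal–Normal posterior has precision τ_n = τ₀ + n/σ² and mean μ_n = (τ₀μ₀ + (n/σ²)x̄)/τ_n.
Here τ₀ = 1/38.6 = 0.025907 and τ_data = 7/24.3 = 0.288066, so τ_n = 0.313973.
Rearranging for μ₀: μ₀ = (μ_n·τ_n − τ_data·x̄)/τ₀ = (5.8831·0.313973 − 0.288066·6.7) / 0.025907 = -0.082908/0.025907 ≈ -3.2.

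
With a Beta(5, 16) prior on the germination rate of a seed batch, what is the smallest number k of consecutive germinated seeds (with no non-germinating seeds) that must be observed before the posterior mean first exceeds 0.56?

k = 16

After k germinated seeds and 0 non-germinating seeds the posterior is Beta(5+k, 16), with mean (5+k)/(5+16+k).
Set (5+k)/(21+k) > 0.56 and solve: k > (0.56·21 − 5)/(1 − 0.56) = 15.364.
The smallest integer exceeding 15.364 is 16.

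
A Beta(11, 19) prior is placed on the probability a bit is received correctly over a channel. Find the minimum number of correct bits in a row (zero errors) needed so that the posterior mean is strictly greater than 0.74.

After k correct bits and 0 errors the posterior is Beta(11+k, 19), with mean (11+k)/(11+19+k).
Set (11+k)/(30+k) > 0.74 and solve: k > (0.74·30 − 11)/(1 − 0.74) = 43.077.
The smallest integer exceeding 43.077 is 44, and checking k=44: (55)/(74) = 0.7432 > 0.74.

k = 44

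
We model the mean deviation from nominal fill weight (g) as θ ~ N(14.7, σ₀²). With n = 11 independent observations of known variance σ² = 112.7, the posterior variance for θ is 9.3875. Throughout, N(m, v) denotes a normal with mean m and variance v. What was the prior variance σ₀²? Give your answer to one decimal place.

Posterior precision equals prior precision plus data precision: 1/σ_n² = 1/σ₀² + n/σ².
So 1/σ₀² = 1/9.3875 − 11/112.7 = 0.106525 − 0.097604 = 0.008921.
Hence σ₀² = 1/0.008921 ≈ 112.1.

σ₀² = 112.1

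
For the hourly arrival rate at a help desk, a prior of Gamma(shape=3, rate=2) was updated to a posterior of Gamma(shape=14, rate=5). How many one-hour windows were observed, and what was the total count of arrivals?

A Gamma(α, β) prior (rate parametrization) on a Poisson rate with n observations summing to S gives posterior Gamma(α+S, β+n).
Matching: Σxᵢ = 14 − 3 = 11 and n = 5 − 2 = 3.

n = 3 one-hour windows with total 11 arrivals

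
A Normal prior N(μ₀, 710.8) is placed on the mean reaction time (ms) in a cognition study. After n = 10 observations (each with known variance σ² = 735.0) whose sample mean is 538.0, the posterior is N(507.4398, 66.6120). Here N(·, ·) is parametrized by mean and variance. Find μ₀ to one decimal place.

μ₀ = 211.9

The posterior mean is a precision-weighted average: μ_n = (τ₀μ₀ + τ_data·x̄)/(τ₀+τ_data), with τ₀=1/σ₀² and τ_data=n/σ².
Here τ₀ = 1/710.8 = 0.001407 and τ_data = 10/735.0 = 0.013605, so τ_n = 0.015012.
Rearranging for μ₀: μ₀ = (μ_n·τ_n − τ_data·x̄)/τ₀ = (507.4398·0.015012 − 0.013605·538.0) / 0.001407 = 0.298196/0.001407 ≈ 211.9.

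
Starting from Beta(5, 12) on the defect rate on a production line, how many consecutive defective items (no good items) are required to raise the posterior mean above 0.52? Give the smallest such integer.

After k defective items and 0 good items the posterior is Beta(5+k, 12), with mean (5+k)/(5+12+k).
Set (5+k)/(17+k) > 0.52 and solve: k > (0.52·17 − 5)/(1 − 0.52) = 8.000.
The smallest integer exceeding 8.000 is 9.

k = 9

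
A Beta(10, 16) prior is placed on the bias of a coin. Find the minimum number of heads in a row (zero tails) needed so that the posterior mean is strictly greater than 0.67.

After k heads and 0 tails the posterior is Beta(10+k, 16), with mean (10+k)/(10+16+k).
Set (10+k)/(26+k) > 0.67 and solve: k > (0.67·26 − 10)/(1 − 0.67) = 22.485.
The smallest integer exceeding 22.485 is 23, and checking k=23: (33)/(49) = 0.6735 > 0.67.

k = 23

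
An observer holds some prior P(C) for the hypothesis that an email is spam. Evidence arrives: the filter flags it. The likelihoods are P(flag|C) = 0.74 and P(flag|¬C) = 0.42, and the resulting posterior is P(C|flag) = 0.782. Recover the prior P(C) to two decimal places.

In odds form, posterior odds = prior odds × likelihood ratio, so prior odds = posterior odds ÷ LR.
Posterior odds = 0.782/(1−0.782) = 3.5872. LR = 0.74/0.42 = 1.7619.
Prior odds = 3.5872/1.7619 = 2.0360, so P(C) = 2.0360/(1+2.0360) ≈ 0.67.

P(C) = 0.67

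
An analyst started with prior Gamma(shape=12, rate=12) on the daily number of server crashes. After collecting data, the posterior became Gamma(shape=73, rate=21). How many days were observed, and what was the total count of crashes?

Gamma–Poisson conjugacy: posterior shape = α + Σxᵢ, posterior rate = β + n.
Matching: Σxᵢ = 73 − 12 = 61 and n = 21 − 12 = 9.

n = 9 days with total 61 crashes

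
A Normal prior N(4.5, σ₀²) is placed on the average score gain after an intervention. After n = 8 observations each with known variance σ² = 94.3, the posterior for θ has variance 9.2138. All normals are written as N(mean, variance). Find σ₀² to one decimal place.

σ₀² = 42.2

For the Normal–Normal model with known σ², precisions add: τ_n = τ₀ + n/σ².
So 1/σ₀² = 1/9.2138 − 8/94.3 = 0.108533 − 0.084836 = 0.023697.
Hence σ₀² = 1/0.023697 ≈ 42.2.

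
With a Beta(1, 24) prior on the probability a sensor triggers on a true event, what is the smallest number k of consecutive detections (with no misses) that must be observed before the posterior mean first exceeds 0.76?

k = 76

After k detections and 0 misses the posterior is Beta(1+k, 24), with mean (1+k)/(1+24+k).
Set (1+k)/(25+k) > 0.76 and solve: k > (0.76·25 − 1)/(1 − 0.76) = 75.000.
The smallest integer exceeding 75.000 is 76.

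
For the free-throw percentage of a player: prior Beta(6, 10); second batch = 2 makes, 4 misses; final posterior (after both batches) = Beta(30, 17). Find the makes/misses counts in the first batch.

Because Beta–binomial updating is additive in the counts, the combined data contributed (α_post−α_prior, β_post−β_prior) successes and failures.
Total across both batches: 30−6=24 makes, 17−10=7 misses.
Subtract the second batch: 24−2=22 makes and 7−4=3 misses.

22 makes and 3 misses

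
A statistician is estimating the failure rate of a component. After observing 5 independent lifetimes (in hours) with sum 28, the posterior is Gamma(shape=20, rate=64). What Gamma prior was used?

For an exponential likelihood with a Gamma(α, β) prior on the rate, n observations with total T give posterior Gamma(α+n, β+T).
So α = 20 − 5 = 15 and β = 64 − 28 = 36.

Gamma(shape=15, rate=36)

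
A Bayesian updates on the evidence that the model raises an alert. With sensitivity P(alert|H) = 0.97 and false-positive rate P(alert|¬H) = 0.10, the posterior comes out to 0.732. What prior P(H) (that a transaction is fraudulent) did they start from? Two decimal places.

In odds form, posterior odds = prior odds × likelihood ratio, so prior odds = posterior odds ÷ LR.
Posterior odds = 0.732/(1−0.732) = 2.7313. LR = 0.97/0.10 = 9.7000.
Prior odds = 2.7313/9.7000 = 0.2816, so P(H) = 0.2816/(1+0.2816) ≈ 0.22.

P(H) = 0.22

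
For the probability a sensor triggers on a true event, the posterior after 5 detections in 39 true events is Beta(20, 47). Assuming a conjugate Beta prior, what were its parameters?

Under Beta–binomial conjugacy the posterior parameters are (α+s, β+f).
So α = 20 − 5 = 15 and β = 47 − 34 = 13.

Beta(15, 13)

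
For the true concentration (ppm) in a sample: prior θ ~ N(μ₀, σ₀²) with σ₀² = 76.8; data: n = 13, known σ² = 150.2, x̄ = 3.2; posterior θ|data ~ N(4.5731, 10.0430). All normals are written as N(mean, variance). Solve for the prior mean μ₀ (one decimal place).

With known observation variance, the Normal–Normal posterior has precision τ_n = τ₀ + n/σ² and mean μ_n = (τ₀μ₀ + (n/σ²)x̄)/τ_n.
Here τ₀ = 1/76.8 = 0.013021 and τ_data = 13/150.2 = 0.086551, so τ_n = 0.099572.
Rearranging for μ₀: μ₀ = (μ_n·τ_n − τ_data·x̄)/τ₀ = (4.5731·0.099572 − 0.086551·3.2) / 0.013021 = 0.178390/0.013021 ≈ 13.7.

μ₀ = 13.7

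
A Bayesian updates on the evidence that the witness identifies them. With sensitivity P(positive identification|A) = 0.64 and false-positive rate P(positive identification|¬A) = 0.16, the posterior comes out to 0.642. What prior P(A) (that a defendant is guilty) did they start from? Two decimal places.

In odds form, posterior odds = prior odds × likelihood ratio, so prior odds = posterior odds ÷ LR.
Posterior odds = 0.642/(1−0.642) = 1.7933. LR = 0.64/0.16 = 4.0000.
Prior odds = 1.7933/4.0000 = 0.4483, so P(A) = 0.4483/(1+0.4483) ≈ 0.31.

P(A) = 0.31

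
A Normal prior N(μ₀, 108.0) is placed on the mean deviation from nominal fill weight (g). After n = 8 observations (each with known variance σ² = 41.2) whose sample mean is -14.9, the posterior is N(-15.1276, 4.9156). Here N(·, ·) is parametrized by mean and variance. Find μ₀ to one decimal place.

With known observation variance, the Normal–Normal posterior has precision τ_n = τ₀ + n/σ² and mean μ_n = (τ₀μ₀ + (n/σ²)x̄)/τ_n.
Here τ₀ = 1/108.0 = 0.009259 and τ_data = 8/41.2 = 0.194175, so τ_n = 0.203434.
Rearranging for μ₀: μ₀ = (μ_n·τ_n − τ_data·x̄)/τ₀ = (-15.1276·0.203434 − 0.194175·-14.9) / 0.009259 = -0.184261/0.009259 ≈ -19.9.

μ₀ = -19.9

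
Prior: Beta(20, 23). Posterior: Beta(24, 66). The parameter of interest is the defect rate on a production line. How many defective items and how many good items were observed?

4 defective items and 43 good items

Under Beta–binomial conjugacy the posterior parameters are (α+s, β+f).
So s = 24 − 20 = 4 and f = 66 − 23 = 43.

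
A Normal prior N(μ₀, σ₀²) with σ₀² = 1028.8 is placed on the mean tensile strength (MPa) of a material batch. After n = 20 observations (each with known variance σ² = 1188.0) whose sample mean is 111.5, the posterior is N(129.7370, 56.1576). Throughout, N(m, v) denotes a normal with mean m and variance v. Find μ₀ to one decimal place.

With known observation variance, the Normal–Normal posterior has precision τ_n = τ₀ + n/σ² and mean μ_n = (τ₀μ₀ + (n/σ²)x̄)/τ_n.
Here τ₀ = 1/1028.8 = 0.000972 and τ_data = 20/1188.0 = 0.016835, so τ_n = 0.017807.
Rearranging for μ₀: μ₀ = (μ_n·τ_n − τ_data·x̄)/τ₀ = (129.7370·0.017807 − 0.016835·111.5) / 0.000972 = 0.433124/0.000972 ≈ 445.6.

μ₀ = 445.6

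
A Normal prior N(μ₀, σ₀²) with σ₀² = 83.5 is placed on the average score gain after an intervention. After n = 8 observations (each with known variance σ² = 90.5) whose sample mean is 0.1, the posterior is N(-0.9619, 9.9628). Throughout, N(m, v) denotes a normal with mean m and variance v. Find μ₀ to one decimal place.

μ₀ = -8.8

With known observation variance, the Normal–Normal posterior has precision τ_n = τ₀ + n/σ² and mean μ_n = (τ₀μ₀ + (n/σ²)x̄)/τ_n.
Here τ₀ = 1/83.5 = 0.011976 and τ_data = 8/90.5 = 0.088398, so τ_n = 0.100374.
Rearranging for μ₀: μ₀ = (μ_n·τ_n − τ_data·x̄)/τ₀ = (-0.9619·0.100374 − 0.088398·0.1) / 0.011976 = -0.105390/0.011976 ≈ -8.8.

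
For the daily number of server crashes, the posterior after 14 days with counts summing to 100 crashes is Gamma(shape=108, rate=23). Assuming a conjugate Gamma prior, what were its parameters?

A Gamma(α, β) prior (rate parametrization) on a Poisson rate with n observations summing to S gives posterior Gamma(α+S, β+n).
So α = 108 − 100 = 8 and β = 23 − 14 = 9.

Gamma(shape=8, rate=9)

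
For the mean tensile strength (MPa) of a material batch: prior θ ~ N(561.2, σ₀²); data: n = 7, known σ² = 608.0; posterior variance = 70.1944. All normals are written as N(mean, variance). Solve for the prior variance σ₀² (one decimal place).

Posterior precision equals prior precision plus data precision: 1/σ_n² = 1/σ₀² + n/σ².
So 1/σ₀² = 1/70.1944 − 7/608.0 = 0.014246 − 0.011513 = 0.002733.
Hence σ₀² = 1/0.002733 ≈ 365.9.

σ₀² = 365.9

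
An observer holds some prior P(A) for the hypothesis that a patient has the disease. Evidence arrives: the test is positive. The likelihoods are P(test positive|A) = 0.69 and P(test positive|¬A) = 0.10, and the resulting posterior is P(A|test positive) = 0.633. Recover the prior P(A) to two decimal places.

Bayes' rule in odds form gives O(A|E) = O(A)·[P(E|A)/P(E|¬A)], hence O(A) = O(A|E)/LR.
Posterior odds = 0.633/(1−0.633) = 1.7248. LR = 0.69/0.10 = 6.9000.
Prior odds = 1.7248/6.9000 = 0.2500, so P(A) = 0.2500/(1+0.2500) ≈ 0.20.

P(A) = 0.20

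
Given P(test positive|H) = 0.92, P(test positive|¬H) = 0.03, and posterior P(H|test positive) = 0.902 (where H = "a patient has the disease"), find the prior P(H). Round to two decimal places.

In odds form, posterior odds = prior odds × likelihood ratio, so prior odds = posterior odds ÷ LR.
Posterior odds = 0.902/(1−0.902) = 9.2041. LR = 0.92/0.03 = 30.6667.
Prior odds = 9.2041/30.6667 = 0.3001, so P(H) = 0.3001/(1+0.3001) ≈ 0.23.

P(H) = 0.23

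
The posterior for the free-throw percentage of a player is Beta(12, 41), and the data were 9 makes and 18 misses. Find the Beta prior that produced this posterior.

Beta is conjugate to the binomial likelihood: posterior = Beta(α+s, β+f).
So α = 12 − 9 = 3 and β = 41 − 18 = 23.

Beta(3, 23)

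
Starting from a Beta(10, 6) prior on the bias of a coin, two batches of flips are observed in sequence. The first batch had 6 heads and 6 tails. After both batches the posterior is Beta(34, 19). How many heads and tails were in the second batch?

18 heads and 7 tails

Sequential conjugate updates are equivalent to a single update on the pooled data, so total successes = posterior α − prior α and total failures = posterior β − prior β.
Total across both batches: 34−10=24 heads, 19−6=13 tails.
Subtract the first batch: 24−6=18 heads and 13−6=7 tails.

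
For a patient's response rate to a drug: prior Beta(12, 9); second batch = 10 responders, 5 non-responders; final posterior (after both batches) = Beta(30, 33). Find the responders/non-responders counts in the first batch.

8 responders and 19 non-responders

Because Beta–binomial updating is additive in the counts, the combined data contributed (α_post−α_prior, β_post−β_prior) successes and failures.
Total across both batches: 30−12=18 responders, 33−9=24 non-responders.
Subtract the second batch: 18−10=8 responders and 24−5=19 non-responders.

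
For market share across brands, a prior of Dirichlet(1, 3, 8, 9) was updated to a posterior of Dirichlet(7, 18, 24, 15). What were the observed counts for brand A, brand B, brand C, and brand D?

For a Dirichlet(α) prior with multinomial counts c, the posterior is Dirichlet(α + c) componentwise.
Counts are posterior − prior componentwise: 7−1=6, 18−3=15, 24−8=16, 15−9=6.

counts (6, 15, 16, 6)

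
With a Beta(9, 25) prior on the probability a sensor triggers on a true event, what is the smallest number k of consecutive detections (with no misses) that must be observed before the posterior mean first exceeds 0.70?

k = 50

After k detections and 0 misses the posterior is Beta(9+k, 25), with mean (9+k)/(9+25+k).
Set (9+k)/(34+k) > 0.70 and solve: k > (0.70·34 − 9)/(1 − 0.70) = 49.333.
The smallest integer exceeding 49.333 is 50, and checking k=50: (59)/(84) = 0.7024 > 0.70.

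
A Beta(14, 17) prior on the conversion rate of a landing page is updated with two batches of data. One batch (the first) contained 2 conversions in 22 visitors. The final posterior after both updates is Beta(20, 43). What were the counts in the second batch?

4 conversions and 6 bounces

Sequential conjugate updates are equivalent to a single update on the pooled data, so total successes = posterior α − prior α and total failures = posterior β − prior β.
Total across both batches: 20−14=6 conversions, 43−17=26 bounces.
Subtract the first batch: 6−2=4 conversions and 26−20=6 bounces.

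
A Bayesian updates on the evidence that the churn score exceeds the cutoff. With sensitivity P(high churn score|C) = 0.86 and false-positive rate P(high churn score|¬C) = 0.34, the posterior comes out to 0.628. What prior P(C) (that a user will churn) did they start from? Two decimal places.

In odds form, posterior odds = prior odds × likelihood ratio, so prior odds = posterior odds ÷ LR.
Posterior odds = 0.628/(1−0.628) = 1.6882. LR = 0.86/0.34 = 2.5294.
Prior odds = 1.6882/2.5294 = 0.6674, so P(C) = 0.6674/(1+0.6674) ≈ 0.40.

P(C) = 0.40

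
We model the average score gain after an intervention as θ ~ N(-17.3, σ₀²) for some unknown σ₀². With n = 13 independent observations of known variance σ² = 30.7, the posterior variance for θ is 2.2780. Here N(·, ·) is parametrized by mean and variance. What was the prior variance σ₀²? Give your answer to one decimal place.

σ₀² = 64.4

For the Normal–Normal model with known σ², precisions add: τ_n = τ₀ + n/σ².
So 1/σ₀² = 1/2.2780 − 13/30.7 = 0.438982 − 0.423453 = 0.015529.
Hence σ₀² = 1/0.015529 ≈ 64.4.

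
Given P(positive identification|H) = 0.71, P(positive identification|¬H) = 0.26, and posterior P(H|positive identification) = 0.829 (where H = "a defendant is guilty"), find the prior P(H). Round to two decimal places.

P(H) = 0.64

Bayes' rule in odds form gives O(H|E) = O(H)·[P(E|H)/P(E|¬H)], hence O(H) = O(H|E)/LR.
Posterior odds = 0.829/(1−0.829) = 4.8480. LR = 0.71/0.26 = 2.7308.
Prior odds = 4.8480/2.7308 = 1.7753, so P(H) = 1.7753/(1+1.7753) ≈ 0.64.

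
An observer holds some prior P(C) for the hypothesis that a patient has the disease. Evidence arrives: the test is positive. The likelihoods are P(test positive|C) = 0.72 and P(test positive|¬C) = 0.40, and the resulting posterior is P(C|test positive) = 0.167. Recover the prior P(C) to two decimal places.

P(C) = 0.10

In odds form, posterior odds = prior odds × likelihood ratio, so prior odds = posterior odds ÷ LR.
Posterior odds = 0.167/(1−0.167) = 0.2005. LR = 0.72/0.40 = 1.8000.
Prior odds = 0.2005/1.8000 = 0.1114, so P(C) = 0.1114/(1+0.1114) ≈ 0.10.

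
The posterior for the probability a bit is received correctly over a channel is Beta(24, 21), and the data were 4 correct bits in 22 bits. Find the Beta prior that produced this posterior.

Beta is conjugate to the binomial likelihood: posterior = Beta(α+s, β+f).
Subtract the data counts: 24−4=20, 21−18=3.

Beta(20, 3)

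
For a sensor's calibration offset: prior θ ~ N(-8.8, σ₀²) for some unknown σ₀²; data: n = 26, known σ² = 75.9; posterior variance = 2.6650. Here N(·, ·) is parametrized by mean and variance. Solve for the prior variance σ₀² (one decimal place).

Posterior precision equals prior precision plus data precision: 1/σ_n² = 1/σ₀² + n/σ².
So 1/σ₀² = 1/2.6650 − 26/75.9 = 0.375235 − 0.342556 = 0.032679.
Hence σ₀² = 1/0.032679 ≈ 30.6.

σ₀² = 30.6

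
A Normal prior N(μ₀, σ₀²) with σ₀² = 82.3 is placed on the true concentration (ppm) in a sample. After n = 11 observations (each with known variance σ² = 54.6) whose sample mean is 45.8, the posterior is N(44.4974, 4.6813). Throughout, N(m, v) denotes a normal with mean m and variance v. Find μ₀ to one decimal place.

μ₀ = 22.9

With known observation variance, the Normal–Normal posterior has precision τ_n = τ₀ + n/σ² and mean μ_n = (τ₀μ₀ + (n/σ²)x̄)/τ_n.
Here τ₀ = 1/82.3 = 0.012151 and τ_data = 11/54.6 = 0.201465, so τ_n = 0.213616.
Rearranging for μ₀: μ₀ = (μ_n·τ_n − τ_data·x̄)/τ₀ = (44.4974·0.213616 − 0.201465·45.8) / 0.012151 = 0.278260/0.012151 ≈ 22.9.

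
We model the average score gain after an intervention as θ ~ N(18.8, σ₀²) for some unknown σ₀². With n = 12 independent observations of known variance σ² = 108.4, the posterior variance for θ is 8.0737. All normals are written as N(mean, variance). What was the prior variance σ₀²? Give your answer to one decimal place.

Posterior precision equals prior precision plus data precision: 1/σ_n² = 1/σ₀² + n/σ².
So 1/σ₀² = 1/8.0737 − 12/108.4 = 0.123859 − 0.110701 = 0.013158.
Hence σ₀² = 1/0.013158 ≈ 76.0.

σ₀² = 76.0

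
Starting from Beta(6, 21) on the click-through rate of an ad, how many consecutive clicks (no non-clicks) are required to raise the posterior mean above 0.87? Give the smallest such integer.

k = 135

After k clicks and 0 non-clicks the posterior is Beta(6+k, 21), with mean (6+k)/(6+21+k).
Set (6+k)/(27+k) > 0.87 and solve: k > (0.87·27 − 6)/(1 − 0.87) = 134.538.
The smallest integer exceeding 134.538 is 135, and checking k=135: (141)/(162) = 0.8704 > 0.87.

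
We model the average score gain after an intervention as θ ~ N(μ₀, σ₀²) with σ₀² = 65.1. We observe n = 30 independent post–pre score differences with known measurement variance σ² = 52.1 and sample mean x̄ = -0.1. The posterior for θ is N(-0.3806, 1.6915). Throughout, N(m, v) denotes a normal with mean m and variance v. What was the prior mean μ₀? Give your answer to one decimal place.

The posterior mean is a precision-weighted average: μ_n = (τ₀μ₀ + τ_data·x̄)/(τ₀+τ_data), with τ₀=1/σ₀² and τ_data=n/σ².
Here τ₀ = 1/65.1 = 0.015361 and τ_data = 30/52.1 = 0.575816, so τ_n = 0.591177.
Rearranging for μ₀: μ₀ = (μ_n·τ_n − τ_data·x̄)/τ₀ = (-0.3806·0.591177 − 0.575816·-0.1) / 0.015361 = -0.167420/0.015361 ≈ -10.9.

μ₀ = -10.9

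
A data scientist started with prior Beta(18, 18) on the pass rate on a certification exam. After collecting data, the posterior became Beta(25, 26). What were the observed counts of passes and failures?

7 passes and 8 failures

Under Beta–binomial conjugacy the posterior parameters are (a+s, b+f).
Match parameters: s=25−18=7, f=26−18=8.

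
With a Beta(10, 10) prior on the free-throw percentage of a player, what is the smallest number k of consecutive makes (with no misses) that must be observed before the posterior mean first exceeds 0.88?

k = 64

After k makes and 0 misses the posterior is Beta(10+k, 10), with mean (10+k)/(10+10+k).
Set (10+k)/(20+k) > 0.88 and solve: k > (0.88·20 − 10)/(1 − 0.88) = 63.333.
The smallest integer exceeding 63.333 is 64.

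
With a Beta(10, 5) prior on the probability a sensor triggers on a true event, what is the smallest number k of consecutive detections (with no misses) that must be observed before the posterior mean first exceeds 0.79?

k = 9

After k detections and 0 misses the posterior is Beta(10+k, 5), with mean (10+k)/(10+5+k).
Set (10+k)/(15+k) > 0.79 and solve: k > (0.79·15 − 10)/(1 − 0.79) = 8.810.
The smallest integer exceeding 8.810 is 9, and checking k=9: (19)/(24) = 0.7917 > 0.79.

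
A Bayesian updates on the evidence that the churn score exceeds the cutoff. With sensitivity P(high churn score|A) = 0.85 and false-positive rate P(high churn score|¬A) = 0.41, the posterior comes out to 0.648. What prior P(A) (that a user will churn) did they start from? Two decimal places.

P(A) = 0.47

Bayes' rule in odds form gives O(A|E) = O(A)·[P(E|A)/P(E|¬A)], hence O(A) = O(A|E)/LR.
Posterior odds = 0.648/(1−0.648) = 1.8409. LR = 0.85/0.41 = 2.0732.
Prior odds = 1.8409/2.0732 = 0.8880, so P(A) = 0.8880/(1+0.8880) ≈ 0.47.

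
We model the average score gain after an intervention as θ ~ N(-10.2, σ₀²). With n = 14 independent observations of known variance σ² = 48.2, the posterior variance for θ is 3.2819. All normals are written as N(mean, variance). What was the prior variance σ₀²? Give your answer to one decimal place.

σ₀² = 70.2

For the Normal–Normal model with known σ², precisions add: τ_n = τ₀ + n/σ².
So 1/σ₀² = 1/3.2819 − 14/48.2 = 0.304702 − 0.290456 = 0.014246.
Hence σ₀² = 1/0.014246 ≈ 70.2.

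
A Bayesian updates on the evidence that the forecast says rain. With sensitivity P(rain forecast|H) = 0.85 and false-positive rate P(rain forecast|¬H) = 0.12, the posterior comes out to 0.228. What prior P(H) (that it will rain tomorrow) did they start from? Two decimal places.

Bayes' rule in odds form gives O(H|E) = O(H)·[P(E|H)/P(E|¬H)], hence O(H) = O(H|E)/LR.
Posterior odds = 0.228/(1−0.228) = 0.2953. LR = 0.85/0.12 = 7.0833.
Prior odds = 0.2953/7.0833 = 0.0417, so P(H) = 0.0417/(1+0.0417) ≈ 0.04.

P(H) = 0.04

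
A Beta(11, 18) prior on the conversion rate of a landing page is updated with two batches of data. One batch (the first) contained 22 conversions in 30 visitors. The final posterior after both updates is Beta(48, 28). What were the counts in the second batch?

15 conversions and 2 bounces

Sequential conjugate updates are equivalent to a single update on the pooled data, so total successes = posterior α − prior α and total failures = posterior β − prior β.
Total across both batches: 48−11=37 conversions, 28−18=10 bounces.
Subtract the first batch: 37−22=15 conversions and 10−8=2 bounces.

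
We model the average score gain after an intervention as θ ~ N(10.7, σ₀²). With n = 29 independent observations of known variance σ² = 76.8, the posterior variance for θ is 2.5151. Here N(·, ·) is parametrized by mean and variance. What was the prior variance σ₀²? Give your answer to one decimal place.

Posterior precision equals prior precision plus data precision: 1/σ_n² = 1/σ₀² + n/σ².
So 1/σ₀² = 1/2.5151 − 29/76.8 = 0.397599 − 0.377604 = 0.019995.
Hence σ₀² = 1/0.019995 ≈ 50.0.

σ₀² = 50.0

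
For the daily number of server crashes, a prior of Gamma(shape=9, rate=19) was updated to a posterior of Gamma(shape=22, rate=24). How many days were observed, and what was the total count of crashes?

Gamma–Poisson conjugacy: posterior shape = α + Σxᵢ, posterior rate = β + n.
Matching: Σxᵢ = 22 − 9 = 13 and n = 24 − 19 = 5.

n = 5 days with total 13 crashes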